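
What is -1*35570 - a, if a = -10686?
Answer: -24884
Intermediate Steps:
-1*35570 - a = -1*35570 - 1*(-10686) = -35570 + 10686 = -24884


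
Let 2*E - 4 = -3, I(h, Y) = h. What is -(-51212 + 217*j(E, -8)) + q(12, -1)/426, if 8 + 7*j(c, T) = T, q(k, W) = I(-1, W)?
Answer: 22027607/426 ≈ 51708.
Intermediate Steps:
E = ½ (E = 2 + (½)*(-3) = 2 - 3/2 = ½ ≈ 0.50000)
q(k, W) = -1
j(c, T) = -8/7 + T/7
-(-51212 + 217*j(E, -8)) + q(12, -1)/426 = -(-51460 - 248) - 1/426 = -217/(1/((-8/7 - 8/7) - 236)) - 1*1/426 = -217/(1/(-16/7 - 236)) - 1/426 = -217/(1/(-1668/7)) - 1/426 = -217/(-7/1668) - 1/426 = -217*(-1668/7) - 1/426 = 51708 - 1/426 = 22027607/426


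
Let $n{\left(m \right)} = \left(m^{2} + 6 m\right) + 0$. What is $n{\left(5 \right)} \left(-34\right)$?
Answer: $-1870$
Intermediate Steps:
$n{\left(m \right)} = m^{2} + 6 m$
$n{\left(5 \right)} \left(-34\right) = 5 \left(6 + 5\right) \left(-34\right) = 5 \cdot 11 \left(-34\right) = 55 \left(-34\right) = -1870$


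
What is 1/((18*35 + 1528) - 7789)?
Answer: -1/5631 ≈ -0.00017759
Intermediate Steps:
1/((18*35 + 1528) - 7789) = 1/((630 + 1528) - 7789) = 1/(2158 - 7789) = 1/(-5631) = -1/5631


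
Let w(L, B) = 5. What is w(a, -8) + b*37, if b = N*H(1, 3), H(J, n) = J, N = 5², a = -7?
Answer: 930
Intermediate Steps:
N = 25
b = 25 (b = 25*1 = 25)
w(a, -8) + b*37 = 5 + 25*37 = 5 + 925 = 930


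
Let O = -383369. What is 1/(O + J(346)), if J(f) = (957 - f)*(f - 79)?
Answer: -1/220232 ≈ -4.5407e-6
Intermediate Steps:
J(f) = (-79 + f)*(957 - f) (J(f) = (957 - f)*(-79 + f) = (-79 + f)*(957 - f))
1/(O + J(346)) = 1/(-383369 + (-75603 - 1*346² + 1036*346)) = 1/(-383369 + (-75603 - 1*119716 + 358456)) = 1/(-383369 + (-75603 - 119716 + 358456)) = 1/(-383369 + 163137) = 1/(-220232) = -1/220232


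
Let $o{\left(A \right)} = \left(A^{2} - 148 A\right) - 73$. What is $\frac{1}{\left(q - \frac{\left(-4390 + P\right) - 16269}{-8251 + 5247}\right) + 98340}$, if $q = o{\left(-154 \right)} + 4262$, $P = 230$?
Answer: $\frac{3004}{447686719} \approx 6.71 \cdot 10^{-6}$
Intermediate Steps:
$o{\left(A \right)} = -73 + A^{2} - 148 A$
$q = 50697$ ($q = \left(-73 + \left(-154\right)^{2} - -22792\right) + 4262 = \left(-73 + 23716 + 22792\right) + 4262 = 46435 + 4262 = 50697$)
$\frac{1}{\left(q - \frac{\left(-4390 + P\right) - 16269}{-8251 + 5247}\right) + 98340} = \frac{1}{\left(50697 - \frac{\left(-4390 + 230\right) - 16269}{-8251 + 5247}\right) + 98340} = \frac{1}{\left(50697 - \frac{-4160 - 16269}{-3004}\right) + 98340} = \frac{1}{\left(50697 - \left(-20429\right) \left(- \frac{1}{3004}\right)\right) + 98340} = \frac{1}{\left(50697 - \frac{20429}{3004}\right) + 98340} = \frac{1}{\frac{152273359}{3004} + 98340} = \frac{1}{\frac{447686719}{3004}} = \frac{3004}{447686719}$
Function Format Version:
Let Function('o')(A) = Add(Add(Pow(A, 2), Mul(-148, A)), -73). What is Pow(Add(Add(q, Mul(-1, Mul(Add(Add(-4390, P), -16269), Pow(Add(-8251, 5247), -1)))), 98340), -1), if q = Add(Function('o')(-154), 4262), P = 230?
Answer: Rational(3004, 447686719) ≈ 6.7100e-6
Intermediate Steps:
Function('o')(A) = Add(-73, Pow(A, 2), Mul(-148, A))
q = 50697 (q = Add(Add(-73, Pow(-154, 2), Mul(-148, -154)), 4262) = Add(Add(-73, 23716, 22792), 4262) = Add(46435, 4262) = 50697)
Pow(Add(Add(q, Mul(-1, Mul(Add(Add(-4390, P), -16269), Pow(Add(-8251, 5247), -1)))), 98340), -1) = Pow(Add(Add(50697, Mul(-1, Mul(Add(Add(-4390, 230), -16269), Pow(Add(-8251, 5247), -1)))), 98340), -1) = Pow(Add(Add(50697, Mul(-1, Mul(Add(-4160, -16269), Pow(-3004, -1)))), 98340), -1) = Pow(Add(Add(50697, Mul(-1, Mul(-20429, Rational(-1, 3004)))), 98340), -1) = Pow(Add(Add(50697, Mul(-1, Rational(20429, 3004))), 98340), -1) = Pow(Add(Add(50697, Rational(-20429, 3004)), 98340), -1) = Pow(Add(Rational(152273359, 3004), 98340), -1) = Pow(Rational(447686719, 3004), -1) = Rational(3004, 447686719)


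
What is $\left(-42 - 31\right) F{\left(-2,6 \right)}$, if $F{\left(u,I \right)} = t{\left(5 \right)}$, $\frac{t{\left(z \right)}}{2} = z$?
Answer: $-730$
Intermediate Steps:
$t{\left(z \right)} = 2 z$
$F{\left(u,I \right)} = 10$ ($F{\left(u,I \right)} = 2 \cdot 5 = 10$)
$\left(-42 - 31\right) F{\left(-2,6 \right)} = \left(-42 - 31\right) 10 = \left(-73\right) 10 = -730$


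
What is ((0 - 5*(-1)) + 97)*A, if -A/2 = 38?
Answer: -7752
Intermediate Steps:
A = -76 (A = -2*38 = -76)
((0 - 5*(-1)) + 97)*A = ((0 - 5*(-1)) + 97)*(-76) = ((0 + 5) + 97)*(-76) = (5 + 97)*(-76) = 102*(-76) = -7752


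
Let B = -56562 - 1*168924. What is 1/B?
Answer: -1/225486 ≈ -4.4349e-6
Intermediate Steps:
B = -225486 (B = -56562 - 168924 = -225486)
1/B = 1/(-225486) = -1/225486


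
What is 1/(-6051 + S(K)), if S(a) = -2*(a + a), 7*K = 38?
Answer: -7/42509 ≈ -0.00016467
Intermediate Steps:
K = 38/7 (K = (⅐)*38 = 38/7 ≈ 5.4286)
S(a) = -4*a
1/(-6051 + S(K)) = 1/(-6051 - 4*38/7) = 1/(-6051 - 152/7) = 1/(-42509/7) = -7/42509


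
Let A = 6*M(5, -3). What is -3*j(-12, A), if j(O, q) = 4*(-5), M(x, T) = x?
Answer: 60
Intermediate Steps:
A = 30 (A = 6*5 = 30)
j(O, q) = -20
-3*j(-12, A) = -3*(-20) = 60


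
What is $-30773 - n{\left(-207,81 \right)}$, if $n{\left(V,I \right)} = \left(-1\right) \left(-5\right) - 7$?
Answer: $-30771$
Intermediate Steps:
$n{\left(V,I \right)} = -2$ ($n{\left(V,I \right)} = 5 - 7 = -2$)
$-30773 - n{\left(-207,81 \right)} = -30773 - -2 = -30773 + 2 = -30771$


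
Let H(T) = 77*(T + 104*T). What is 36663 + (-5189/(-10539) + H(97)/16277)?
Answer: 6297641737297/171543303 ≈ 36712.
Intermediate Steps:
H(T) = 8085*T (H(T) = 77*(105*T) = 8085*T)
36663 + (-5189/(-10539) + H(97)/16277) = 36663 + (-5189/(-10539) + (8085*97)/16277) = 36663 + (-5189*(-1/10539) + 784245*(1/16277)) = 36663 + (5189/10539 + 784245/16277) = 36663 + 8349619408/171543303 = 6297641737297/171543303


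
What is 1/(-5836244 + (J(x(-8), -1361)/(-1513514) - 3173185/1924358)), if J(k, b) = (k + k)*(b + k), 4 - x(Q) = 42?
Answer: -1456271387006/8499157648418126505 ≈ -1.7134e-7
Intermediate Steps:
x(Q) = -38 (x(Q) = 4 - 1*42 = 4 - 42 = -38)
J(k, b) = 2*k*(b + k) (J(k, b) = (2*k)*(b + k) = 2*k*(b + k))
1/(-5836244 + (J(x(-8), -1361)/(-1513514) - 3173185/1924358)) = 1/(-5836244 + ((2*(-38)*(-1361 - 38))/(-1513514) - 3173185/1924358)) = 1/(-5836244 + ((2*(-38)*(-1399))*(-1/1513514) - 3173185*1/1924358)) = 1/(-5836244 + (106324*(-1/1513514) - 3173185/1924358)) = 1/(-5836244 + (-53162/756757 - 3173185/1924358)) = 1/(-5836244 - 2503632681041/1456271387006) = 1/(-8499157648418126505/1456271387006) = -1456271387006/8499157648418126505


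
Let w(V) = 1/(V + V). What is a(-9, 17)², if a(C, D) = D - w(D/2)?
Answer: 82944/289 ≈ 287.00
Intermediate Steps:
w(V) = 1/(2*V)
a(C, D) = D - 1/D (a(C, D) = D - 1/(2*(D/2)) = D - 2/D/2 = D - 1/D)
a(-9, 17)² = (17 - 1/17)² = (288/17)² = 82944/289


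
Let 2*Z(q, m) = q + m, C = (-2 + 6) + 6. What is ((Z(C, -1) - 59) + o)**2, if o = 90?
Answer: 5041/4 ≈ 1260.3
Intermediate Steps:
C = 10 (C = 4 + 6 = 10)
Z(q, m) = m/2 + q/2 (Z(q, m) = (q + m)/2 = (m + q)/2 = m/2 + q/2)
((Z(C, -1) - 59) + o)**2 = ((((1/2)*(-1) + (1/2)*10) - 59) + 90)**2 = (((-1/2 + 5) - 59) + 90)**2 = ((9/2 - 59) + 90)**2 = (-109/2 + 90)**2 = (71/2)**2 = 5041/4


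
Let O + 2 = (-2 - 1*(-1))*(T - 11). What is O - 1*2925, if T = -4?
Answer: -2912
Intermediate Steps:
O = 13 (O = -2 + (-2 - 1*(-1))*(-4 - 11) = -2 + (-2 + 1)*(-15) = -2 - 1*(-15) = -2 + 15 = 13)
O - 1*2925 = 13 - 1*2925 = 13 - 2925 = -2912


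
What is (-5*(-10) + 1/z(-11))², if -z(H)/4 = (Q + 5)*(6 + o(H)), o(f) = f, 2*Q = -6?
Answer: 4004001/1600 ≈ 2502.5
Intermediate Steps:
Q = -3 (Q = (½)*(-6) = -3)
z(H) = -48 - 8*H (z(H) = -4*(-3 + 5)*(6 + H) = -8*(6 + H) = -4*(12 + 2*H) = -48 - 8*H)
(-5*(-10) + 1/z(-11))² = (-5*(-10) + 1/(-48 - 8*(-11)))² = (50 + 1/(-48 + 88))² = (50 + 1/40)² = (2001/40)² = 4004001/1600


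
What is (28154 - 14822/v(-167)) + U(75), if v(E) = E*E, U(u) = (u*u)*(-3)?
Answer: 314545209/27889 ≈ 11278.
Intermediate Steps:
U(u) = -3*u² (U(u) = u²*(-3) = -3*u²)
v(E) = E²
(28154 - 14822/v(-167)) + U(75) = (28154 - 14822/((-167)²)) - 3*75² = (28154 - 14822/27889) - 3*5625 = (28154 - 14822*1/27889) - 16875 = (28154 - 14822/27889) - 16875 = 785172084/27889 - 16875 = 314545209/27889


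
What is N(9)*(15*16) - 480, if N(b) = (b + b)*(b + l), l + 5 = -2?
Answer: 8160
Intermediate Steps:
l = -7 (l = -5 - 2 = -7)
N(b) = 2*b*(-7 + b) (N(b) = (b + b)*(b - 7) = (2*b)*(-7 + b) = 2*b*(-7 + b))
N(9)*(15*16) - 480 = (2*9*(-7 + 9))*(15*16) - 480 = (2*9*2)*240 - 480 = 36*240 - 480 = 8640 - 480 = 8160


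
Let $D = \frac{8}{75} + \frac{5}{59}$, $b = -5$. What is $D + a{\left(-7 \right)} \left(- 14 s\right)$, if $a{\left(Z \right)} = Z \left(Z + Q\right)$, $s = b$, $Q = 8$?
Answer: $- \frac{2167403}{4425} \approx -489.81$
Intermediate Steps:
$D = \frac{847}{4425}$ ($D = 8 \cdot \frac{1}{75} + 5 \cdot \frac{1}{59} = \frac{8}{75} + \frac{5}{59} = \frac{847}{4425} \approx 0.19141$)
$s = -5$
$a{\left(Z \right)} = Z \left(8 + Z\right)$ ($a{\left(Z \right)} = Z \left(Z + 8\right) = Z \left(8 + Z\right)$)
$D + a{\left(-7 \right)} \left(- 14 s\right) = \frac{847}{4425} + - 7 \left(8 - 7\right) \left(\left(-14\right) \left(-5\right)\right) = \frac{847}{4425} + \left(-7\right) 1 \cdot 70 = \frac{847}{4425} - 490 = - \frac{2167403}{4425}$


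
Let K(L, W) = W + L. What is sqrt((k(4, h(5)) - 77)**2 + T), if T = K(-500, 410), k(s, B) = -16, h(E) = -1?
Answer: 3*sqrt(951) ≈ 92.515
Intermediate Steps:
K(L, W) = L + W
T = -90 (T = -500 + 410 = -90)
sqrt((k(4, h(5)) - 77)**2 + T) = sqrt((-16 - 77)**2 - 90) = sqrt((-93)**2 - 90) = sqrt(8649 - 90) = sqrt(8559) = 3*sqrt(951)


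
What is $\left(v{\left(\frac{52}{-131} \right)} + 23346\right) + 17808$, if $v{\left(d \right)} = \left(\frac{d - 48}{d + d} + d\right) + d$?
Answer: $\frac{140375455}{3406} \approx 41214.0$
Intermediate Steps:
$v{\left(d \right)} = 2 d + \frac{-48 + d}{2 d}$ ($v{\left(d \right)} = \left(\frac{-48 + d}{2 d} + d\right) + d = \left(d + \frac{-48 + d}{2 d}\right) + d = 2 d + \frac{-48 + d}{2 d}$)
$\left(v{\left(\frac{52}{-131} \right)} + 23346\right) + 17808 = \left(\left(\frac{1}{2} - \frac{24}{52 \frac{1}{-131}} + 2 \frac{52}{-131}\right) + 23346\right) + 17808 = \left(\left(\frac{1}{2} - \frac{24}{52 \left(- \frac{1}{131}\right)} + 2 \cdot 52 \left(- \frac{1}{131}\right)\right) + 23346\right) + 17808 = \left(\left(\frac{1}{2} - \frac{24}{- \frac{52}{131}} + 2 \left(- \frac{52}{131}\right)\right) + 23346\right) + 17808 = \left(\left(\frac{1}{2} - - \frac{786}{13} - \frac{104}{131}\right) + 23346\right) + 17808 = \left(\left(\frac{1}{2} + \frac{786}{13} - \frac{104}{131}\right) + 23346\right) + 17808 = \left(\frac{204931}{3406} + 23346\right) + 17808 = \frac{79721407}{3406} + 17808 = \frac{140375455}{3406}$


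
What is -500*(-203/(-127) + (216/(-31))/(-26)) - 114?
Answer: -53597134/51181 ≈ -1047.2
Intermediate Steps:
-500*(-203/(-127) + (216/(-31))/(-26)) - 114 = -500*(-203*(-1/127) + (216*(-1/31))*(-1/26)) - 114 = -500*(203/127 - 216/31*(-1/26)) - 114 = -500*(203/127 + 108/403) - 114 = -500*95525/51181 - 114 = -47762500/51181 - 114 = -53597134/51181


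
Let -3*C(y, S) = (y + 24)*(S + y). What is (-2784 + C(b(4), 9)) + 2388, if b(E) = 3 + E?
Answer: -1684/3 ≈ -561.33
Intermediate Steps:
C(y, S) = -(24 + y)*(S + y)/3 (C(y, S) = -(y + 24)*(S + y)/3 = -(24 + y)*(S + y)/3)
(-2784 + C(b(4), 9)) + 2388 = (-2784 + (-8*9 - 8*(3 + 4) - (3 + 4)**2/3 - 1/3*9*(3 + 4))) + 2388 = (-2784 + (-72 - 8*7 - 1/3*7**2 - 1/3*9*7)) + 2388 = (-2784 + (-72 - 56 - 1/3*49 - 21)) + 2388 = (-2784 + (-72 - 56 - 49/3 - 21)) + 2388 = (-2784 - 496/3) + 2388 = -8848/3 + 2388 = -1684/3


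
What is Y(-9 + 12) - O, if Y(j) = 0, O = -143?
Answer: 143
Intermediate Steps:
Y(-9 + 12) - O = 0 - 1*(-143) = 0 + 143 = 143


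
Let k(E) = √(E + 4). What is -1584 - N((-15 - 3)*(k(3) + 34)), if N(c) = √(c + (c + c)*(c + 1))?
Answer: -1584 - 3*√(83532 + 4890*√7) ≈ -2515.8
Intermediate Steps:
k(E) = √(4 + E)
N(c) = √(c + 2*c*(1 + c)) (N(c) = √(c + (2*c)*(1 + c)) = √(c + 2*c*(1 + c)))
-1584 - N((-15 - 3)*(k(3) + 34)) = -1584 - √(((-15 - 3)*(√(4 + 3) + 34))*(3 + 2*((-15 - 3)*(√(4 + 3) + 34)))) = -1584 - √((-18*(√7 + 34))*(3 + 2*(-18*(√7 + 34)))) = -1584 - √((-18*(34 + √7))*(3 + 2*(-18*(34 + √7)))) = -1584 - √((-612 - 18*√7)*(3 + 2*(-612 - 18*√7))) = -1584 - √((-612 - 18*√7)*(3 + (-1224 - 36*√7))) = -1584 - √((-612 - 18*√7)*(-1221 - 36*√7)) = -1584 - √((-1221 - 36*√7)*(-612 - 18*√7)) = -1584 - √(612 + 18*√7)*√(1221 + 36*√7)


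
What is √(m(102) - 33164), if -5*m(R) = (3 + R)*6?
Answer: I*√33290 ≈ 182.46*I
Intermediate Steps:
m(R) = -18/5 - 6*R/5 (m(R) = -(3 + R)*6/5 = -(18 + 6*R)/5 = -18/5 - 6*R/5)
√(m(102) - 33164) = √((-18/5 - 6/5*102) - 33164) = √((-18/5 - 612/5) - 33164) = √(-126 - 33164) = √(-33290) = I*√33290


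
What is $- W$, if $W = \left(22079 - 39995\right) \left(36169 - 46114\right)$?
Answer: $-178174620$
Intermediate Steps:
$W = 178174620$ ($W = \left(-17916\right) \left(-9945\right) = 178174620$)
$- W = \left(-1\right) 178174620 = -178174620$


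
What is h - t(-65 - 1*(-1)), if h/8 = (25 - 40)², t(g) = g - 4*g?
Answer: 1608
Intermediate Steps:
t(g) = -3*g
h = 1800 (h = 8*(25 - 40)² = 8*(-15)² = 8*225 = 1800)
h - t(-65 - 1*(-1)) = 1800 - (-3)*(-65 - 1*(-1)) = 1800 - (-3)*(-65 + 1) = 1800 - (-3)*(-64) = 1800 - 1*192 = 1800 - 192 = 1608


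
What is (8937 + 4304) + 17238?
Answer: 30479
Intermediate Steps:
(8937 + 4304) + 17238 = 13241 + 17238 = 30479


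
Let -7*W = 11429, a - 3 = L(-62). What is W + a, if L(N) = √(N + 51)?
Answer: -11408/7 + I*√11 ≈ -1629.7 + 3.3166*I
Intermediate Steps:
L(N) = √(51 + N)
a = 3 + I*√11 (a = 3 + √(51 - 62) = 3 + √(-11) = 3 + I*√11 ≈ 3.0 + 3.3166*I)
W = -11429/7 (W = -⅐*11429 = -11429/7 ≈ -1632.7)
W + a = -11429/7 + (3 + I*√11) = -11408/7 + I*√11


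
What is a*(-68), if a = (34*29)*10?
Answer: -670480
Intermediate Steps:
a = 9860 (a = 986*10 = 9860)
a*(-68) = 9860*(-68) = -670480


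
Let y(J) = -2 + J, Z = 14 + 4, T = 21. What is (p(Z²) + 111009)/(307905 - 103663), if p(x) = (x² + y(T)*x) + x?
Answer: 222465/204242 ≈ 1.0892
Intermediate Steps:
Z = 18
p(x) = x² + 20*x (p(x) = (x² + (-2 + 21)*x) + x = (x² + 19*x) + x = x² + 20*x)
(p(Z²) + 111009)/(307905 - 103663) = (18²*(20 + 18²) + 111009)/(307905 - 103663) = (324*(20 + 324) + 111009)/204242 = (324*344 + 111009)*(1/204242) = (111456 + 111009)*(1/204242) = 222465*(1/204242) = 222465/204242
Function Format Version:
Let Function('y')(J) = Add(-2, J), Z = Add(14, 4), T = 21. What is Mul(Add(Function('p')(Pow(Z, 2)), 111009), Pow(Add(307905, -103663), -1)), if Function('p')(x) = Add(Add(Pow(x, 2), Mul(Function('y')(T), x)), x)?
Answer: Rational(222465, 204242) ≈ 1.0892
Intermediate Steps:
Z = 18
Function('p')(x) = Add(Pow(x, 2), Mul(20, x)) (Function('p')(x) = Add(Add(Pow(x, 2), Mul(Add(-2, 21), x)), x) = Add(Add(Pow(x, 2), Mul(19, x)), x) = Add(Pow(x, 2), Mul(20, x)))
Mul(Add(Function('p')(Pow(Z, 2)), 111009), Pow(Add(307905, -103663), -1)) = Mul(Add(Mul(Pow(18, 2), Add(20, Pow(18, 2))), 111009), Pow(Add(307905, -103663), -1)) = Mul(Add(Mul(324, Add(20, 324)), 111009), Pow(204242, -1)) = Mul(Add(Mul(324, 344), 111009), Rational(1, 204242)) = Mul(Add(111456, 111009), Rational(1, 204242)) = Mul(222465, Rational(1, 204242)) = Rational(222465, 204242)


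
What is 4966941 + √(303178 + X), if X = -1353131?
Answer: 4966941 + I*√1049953 ≈ 4.9669e+6 + 1024.7*I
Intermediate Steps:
4966941 + √(303178 + X) = 4966941 + √(303178 - 1353131) = 4966941 + √(-1049953) = 4966941 + I*√1049953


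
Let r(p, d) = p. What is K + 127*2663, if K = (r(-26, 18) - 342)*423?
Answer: 182537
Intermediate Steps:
K = -155664 (K = (-26 - 342)*423 = -368*423 = -155664)
K + 127*2663 = -155664 + 127*2663 = -155664 + 338201 = 182537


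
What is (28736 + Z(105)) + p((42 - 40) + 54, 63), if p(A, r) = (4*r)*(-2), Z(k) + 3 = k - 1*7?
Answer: 28327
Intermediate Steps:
Z(k) = -10 + k (Z(k) = -3 + (k - 1*7) = -3 + (k - 7) = -3 + (-7 + k) = -10 + k)
p(A, r) = -8*r
(28736 + Z(105)) + p((42 - 40) + 54, 63) = (28736 + (-10 + 105)) - 8*63 = (28736 + 95) - 504 = 28831 - 504 = 28327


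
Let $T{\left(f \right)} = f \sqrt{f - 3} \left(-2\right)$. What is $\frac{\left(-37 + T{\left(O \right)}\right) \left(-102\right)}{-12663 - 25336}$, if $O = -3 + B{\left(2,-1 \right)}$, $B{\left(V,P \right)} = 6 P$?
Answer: $- \frac{102}{1027} + \frac{3672 i \sqrt{3}}{37999} \approx -0.099318 + 0.16738 i$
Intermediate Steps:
$O = -9$ ($O = -3 + 6 \left(-1\right) = -3 - 6 = -9$)
$T{\left(f \right)} = - 2 f \sqrt{-3 + f}$ ($T{\left(f \right)} = f \sqrt{-3 + f} \left(-2\right) = - 2 f \sqrt{-3 + f}$)
$\frac{\left(-37 + T{\left(O \right)}\right) \left(-102\right)}{-12663 - 25336} = \frac{\left(-37 - - 18 \sqrt{-3 - 9}\right) \left(-102\right)}{-12663 - 25336} = \frac{\left(-37 - - 18 \sqrt{-12}\right) \left(-102\right)}{-37999} = \left(-37 - - 18 \cdot 2 i \sqrt{3}\right) \left(-102\right) \left(- \frac{1}{37999}\right) = \left(-37 + 36 i \sqrt{3}\right) \left(-102\right) \left(- \frac{1}{37999}\right) = \left(3774 - 3672 i \sqrt{3}\right) \left(- \frac{1}{37999}\right) = - \frac{102}{1027} + \frac{3672 i \sqrt{3}}{37999}$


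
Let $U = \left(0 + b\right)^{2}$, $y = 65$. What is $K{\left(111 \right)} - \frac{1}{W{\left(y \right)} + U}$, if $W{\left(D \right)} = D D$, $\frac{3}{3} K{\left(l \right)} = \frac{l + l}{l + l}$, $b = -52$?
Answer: $\frac{6928}{6929} \approx 0.99986$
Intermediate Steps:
$K{\left(l \right)} = 1$ ($K{\left(l \right)} = \frac{l + l}{l + l} = \frac{2 l}{2 l} = 2 l \frac{1}{2 l} = 1$)
$W{\left(D \right)} = D^{2}$
$U = 2704$ ($U = \left(0 - 52\right)^{2} = \left(-52\right)^{2} = 2704$)
$K{\left(111 \right)} - \frac{1}{W{\left(y \right)} + U} = 1 - \frac{1}{65^{2} + 2704} = 1 - \frac{1}{4225 + 2704} = 1 - \frac{1}{6929} = \frac{6928}{6929}$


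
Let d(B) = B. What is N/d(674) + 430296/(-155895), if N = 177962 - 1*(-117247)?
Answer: 15243862517/35024410 ≈ 435.24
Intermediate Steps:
N = 295209 (N = 177962 + 117247 = 295209)
N/d(674) + 430296/(-155895) = 295209/674 + 430296/(-155895) = 295209*(1/674) + 430296*(-1/155895) = 295209/674 - 143432/51965 = 15243862517/35024410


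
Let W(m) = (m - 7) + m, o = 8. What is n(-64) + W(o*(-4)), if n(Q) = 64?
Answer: -7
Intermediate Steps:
W(m) = -7 + 2*m (W(m) = (-7 + m) + m = -7 + 2*m)
n(-64) + W(o*(-4)) = 64 + (-7 + 2*(8*(-4))) = 64 + (-7 + 2*(-32)) = 64 + (-7 - 64) = 64 - 71 = -7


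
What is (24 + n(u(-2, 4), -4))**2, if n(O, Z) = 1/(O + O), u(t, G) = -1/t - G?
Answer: 27889/49 ≈ 569.16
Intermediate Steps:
u(t, G) = -G - 1/t
n(O, Z) = 1/(2*O)
(24 + n(u(-2, 4), -4))**2 = (24 + 1/(2*(-1*4 - 1/(-2))))**2 = (24 + 1/(2*(-4 - 1*(-1/2))))**2 = (24 + 1/(2*(-4 + 1/2)))**2 = (24 + 1/(2*(-7/2)))**2 = (24 + (1/2)*(-2/7))**2 = (24 - 1/7)**2 = (167/7)**2 = 27889/49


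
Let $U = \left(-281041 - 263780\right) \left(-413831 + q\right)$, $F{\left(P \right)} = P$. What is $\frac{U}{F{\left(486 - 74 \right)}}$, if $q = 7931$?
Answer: $\frac{55285710975}{103} \approx 5.3675 \cdot 10^{8}$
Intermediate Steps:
$U = 221142843900$ ($U = \left(-281041 - 263780\right) \left(-413831 + 7931\right) = \left(-544821\right) \left(-405900\right) = 221142843900$)
$\frac{U}{F{\left(486 - 74 \right)}} = \frac{221142843900}{486 - 74} = \frac{221142843900}{412} = 221142843900 \cdot \frac{1}{412} = \frac{55285710975}{103}$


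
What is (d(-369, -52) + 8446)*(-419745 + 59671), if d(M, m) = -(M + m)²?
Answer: 60778690830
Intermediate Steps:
(d(-369, -52) + 8446)*(-419745 + 59671) = (-(-369 - 52)² + 8446)*(-419745 + 59671) = (-1*(-421)² + 8446)*(-360074) = (-1*177241 + 8446)*(-360074) = (-177241 + 8446)*(-360074) = -168795*(-360074) = 60778690830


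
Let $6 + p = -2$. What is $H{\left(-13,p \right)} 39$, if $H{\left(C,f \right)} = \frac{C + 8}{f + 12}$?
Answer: $- \frac{195}{4} \approx -48.75$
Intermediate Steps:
$p = -8$ ($p = -6 - 2 = -8$)
$H{\left(C,f \right)} = \frac{8 + C}{12 + f}$
$H{\left(-13,p \right)} 39 = \frac{8 - 13}{12 - 8} \cdot 39 = \frac{1}{4} \left(-5\right) 39 = \left(- \frac{5}{4}\right) 39 = - \frac{195}{4}$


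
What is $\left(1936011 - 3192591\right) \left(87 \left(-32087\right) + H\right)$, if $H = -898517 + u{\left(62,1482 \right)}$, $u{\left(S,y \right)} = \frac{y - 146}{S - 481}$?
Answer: $\frac{1942857862194600}{419} \approx 4.6369 \cdot 10^{12}$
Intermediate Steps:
$u{\left(S,y \right)} = \frac{-146 + y}{-481 + S}$
$H = - \frac{376479959}{419}$ ($H = -898517 + \frac{-146 + 1482}{-481 + 62} = -898517 + \frac{1}{-419} \cdot 1336 = -898517 - \frac{1336}{419} = - \frac{376479959}{419} \approx -8.9852 \cdot 10^{5}$)
$\left(1936011 - 3192591\right) \left(87 \left(-32087\right) + H\right) = \left(1936011 - 3192591\right) \left(87 \left(-32087\right) - \frac{376479959}{419}\right) = - 1256580 \left(-2791569 - \frac{376479959}{419}\right) = \left(-1256580\right) \left(- \frac{1546147370}{419}\right) = \frac{1942857862194600}{419}$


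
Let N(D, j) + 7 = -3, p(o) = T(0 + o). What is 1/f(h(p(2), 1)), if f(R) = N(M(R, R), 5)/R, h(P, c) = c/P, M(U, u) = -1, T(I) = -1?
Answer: ⅒ ≈ 0.10000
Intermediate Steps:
p(o) = -1
N(D, j) = -10 (N(D, j) = -7 - 3 = -10)
f(R) = -10/R
1/f(h(p(2), 1)) = 1/(-10/(1/(-1))) = 1/(-10/(1*(-1))) = 1/(-10/(-1)) = 1/(-10*(-1)) = 1/10 = ⅒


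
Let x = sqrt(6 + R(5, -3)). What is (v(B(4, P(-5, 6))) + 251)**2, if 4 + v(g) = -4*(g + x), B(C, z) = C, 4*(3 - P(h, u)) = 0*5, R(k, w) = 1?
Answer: 53473 - 1848*sqrt(7) ≈ 48584.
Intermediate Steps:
P(h, u) = 3 (P(h, u) = 3 - 0*5 = 3 - 1/4*0 = 3 + 0 = 3)
x = sqrt(7) (x = sqrt(6 + 1) = sqrt(7) ≈ 2.6458)
v(g) = -4 - 4*g - 4*sqrt(7) (v(g) = -4 - 4*(g + sqrt(7)) = -4 + (-4*g - 4*sqrt(7)) = -4 - 4*g - 4*sqrt(7))
(v(B(4, P(-5, 6))) + 251)**2 = ((-4 - 4*4 - 4*sqrt(7)) + 251)**2 = ((-4 - 16 - 4*sqrt(7)) + 251)**2 = ((-20 - 4*sqrt(7)) + 251)**2 = (231 - 4*sqrt(7))**2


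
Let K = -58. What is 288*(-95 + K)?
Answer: -44064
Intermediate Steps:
288*(-95 + K) = 288*(-95 - 58) = 288*(-153) = -44064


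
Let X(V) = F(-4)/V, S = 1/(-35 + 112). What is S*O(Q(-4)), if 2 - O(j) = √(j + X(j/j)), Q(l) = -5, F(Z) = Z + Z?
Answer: 2/77 - I*√13/77 ≈ 0.025974 - 0.046825*I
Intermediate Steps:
F(Z) = 2*Z
S = 1/77 ≈ 0.012987
X(V) = -8/V (X(V) = (2*(-4))/V = -8/V)
O(j) = 2 - √(-8 + j) (O(j) = 2 - √(j - 8/(j/j)) = 2 - √(j - 8/1) = 2 - √(j - 8*1) = 2 - √(j - 8) = 2 - √(-8 + j))
S*O(Q(-4)) = (2 - √(-8 - 5))/77 = (2 - √(-13))/77 = (2 - I*√13)/77 = 2/77 - I*√13/77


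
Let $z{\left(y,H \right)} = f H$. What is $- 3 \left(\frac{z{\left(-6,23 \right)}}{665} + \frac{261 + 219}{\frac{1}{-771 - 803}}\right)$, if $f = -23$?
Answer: $\frac{1507263987}{665} \approx 2.2666 \cdot 10^{6}$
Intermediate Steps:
$z{\left(y,H \right)} = - 23 H$
$- 3 \left(\frac{z{\left(-6,23 \right)}}{665} + \frac{261 + 219}{\frac{1}{-771 - 803}}\right) = - 3 \left(\frac{\left(-23\right) 23}{665} + \frac{261 + 219}{\frac{1}{-771 - 803}}\right) = - 3 \left(\left(-529\right) \frac{1}{665} + \frac{480}{\frac{1}{-1574}}\right) = - 3 \left(- \frac{529}{665} + \frac{480}{- \frac{1}{1574}}\right) = - 3 \left(- \frac{529}{665} + 480 \left(-1574\right)\right) = - 3 \left(- \frac{529}{665} - 755520\right) = \left(-3\right) \left(- \frac{502421329}{665}\right) = \frac{1507263987}{665}$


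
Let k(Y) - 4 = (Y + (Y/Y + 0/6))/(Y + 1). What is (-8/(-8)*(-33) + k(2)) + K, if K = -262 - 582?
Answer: -872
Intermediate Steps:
k(Y) = 5 (k(Y) = 4 + (Y + (Y/Y + 0/6))/(Y + 1) = 4 + (Y + (1 + 0*(⅙)))/(1 + Y) = 4 + (Y + (1 + 0))/(1 + Y) = 4 + (Y + 1)/(1 + Y) = 4 + (1 + Y)/(1 + Y) = 4 + 1 = 5)
K = -844
(-8/(-8)*(-33) + k(2)) + K = (-8/(-8)*(-33) + 5) - 844 = (-8*(-⅛)*(-33) + 5) - 844 = (1*(-33) + 5) - 844 = (-33 + 5) - 844 = -28 - 844 = -872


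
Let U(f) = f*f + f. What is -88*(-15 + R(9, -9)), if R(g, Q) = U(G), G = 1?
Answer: 1144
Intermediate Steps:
U(f) = f + f² (U(f) = f² + f = f + f²)
R(g, Q) = 2 (R(g, Q) = 1*(1 + 1) = 1*2 = 2)
-88*(-15 + R(9, -9)) = -88*(-15 + 2) = -88*(-13) = 1144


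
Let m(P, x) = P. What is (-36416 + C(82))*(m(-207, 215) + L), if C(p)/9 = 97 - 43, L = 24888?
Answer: -886788330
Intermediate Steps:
C(p) = 486 (C(p) = 9*(97 - 43) = 9*54 = 486)
(-36416 + C(82))*(m(-207, 215) + L) = (-36416 + 486)*(-207 + 24888) = -35930*24681 = -886788330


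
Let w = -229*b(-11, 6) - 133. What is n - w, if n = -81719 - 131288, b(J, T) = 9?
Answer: -210813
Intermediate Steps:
n = -213007
w = -2194 (w = -229*9 - 133 = -2061 - 133 = -2194)
n - w = -213007 - 1*(-2194) = -213007 + 2194 = -210813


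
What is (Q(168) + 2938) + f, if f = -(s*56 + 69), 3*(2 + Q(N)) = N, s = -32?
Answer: 4715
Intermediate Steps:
Q(N) = -2 + N/3
f = 1723 (f = -(-32*56 + 69) = -(-1792 + 69) = -1*(-1723) = 1723)
(Q(168) + 2938) + f = ((-2 + (⅓)*168) + 2938) + 1723 = ((-2 + 56) + 2938) + 1723 = (54 + 2938) + 1723 = 2992 + 1723 = 4715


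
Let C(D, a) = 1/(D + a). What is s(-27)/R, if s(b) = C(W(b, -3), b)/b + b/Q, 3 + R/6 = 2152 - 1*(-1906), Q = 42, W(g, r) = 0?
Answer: -6547/248311980 ≈ -2.6366e-5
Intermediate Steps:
R = 24330 (R = -18 + 6*(2152 - 1*(-1906)) = -18 + 6*(2152 + 1906) = -18 + 6*4058 = -18 + 24348 = 24330)
s(b) = b⁻² + b/42 (s(b) = 1/((0 + b)*b) + b/42 = 1/(b*b) + b*(1/42) = b⁻² + b/42)
s(-27)/R = ((-27)⁻² + (1/42)*(-27))/24330 = (1/729 - 9/14)*(1/24330) = -6547/10206*1/24330 = -6547/248311980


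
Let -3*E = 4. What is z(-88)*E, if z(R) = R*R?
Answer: -30976/3 ≈ -10325.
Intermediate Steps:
E = -4/3 (E = -⅓*4 = -4/3 ≈ -1.3333)
z(R) = R²
z(-88)*E = (-88)²*(-4/3) = 7744*(-4/3) = -30976/3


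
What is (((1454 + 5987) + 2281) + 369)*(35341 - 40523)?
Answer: -52291562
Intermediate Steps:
(((1454 + 5987) + 2281) + 369)*(35341 - 40523) = ((7441 + 2281) + 369)*(-5182) = (9722 + 369)*(-5182) = 10091*(-5182) = -52291562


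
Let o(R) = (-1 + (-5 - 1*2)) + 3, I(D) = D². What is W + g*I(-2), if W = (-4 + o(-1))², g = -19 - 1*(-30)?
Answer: 125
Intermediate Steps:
g = 11 (g = -19 + 30 = 11)
o(R) = -5 (o(R) = (-1 + (-5 - 2)) + 3 = (-1 - 7) + 3 = -8 + 3 = -5)
W = 81 (W = (-4 - 5)² = (-9)² = 81)
W + g*I(-2) = 81 + 11*(-2)² = 81 + 11*4 = 81 + 44 = 125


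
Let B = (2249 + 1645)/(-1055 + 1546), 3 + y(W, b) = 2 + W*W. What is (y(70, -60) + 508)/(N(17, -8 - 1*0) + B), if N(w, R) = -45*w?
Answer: -2654837/371721 ≈ -7.1420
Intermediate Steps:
y(W, b) = -1 + W² (y(W, b) = -3 + (2 + W*W) = -3 + (2 + W²) = -1 + W²)
B = 3894/491 ≈ 7.9308
(y(70, -60) + 508)/(N(17, -8 - 1*0) + B) = ((-1 + 70²) + 508)/(-45*17 + 3894/491) = ((-1 + 4900) + 508)/(-765 + 3894/491) = (4899 + 508)/(-371721/491) = 5407*(-491/371721) = -2654837/371721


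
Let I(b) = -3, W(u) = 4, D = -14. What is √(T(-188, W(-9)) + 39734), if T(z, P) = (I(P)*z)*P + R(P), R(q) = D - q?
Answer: 2*√10493 ≈ 204.87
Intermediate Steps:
R(q) = -14 - q
T(z, P) = -14 - P - 3*P*z (T(z, P) = (-3*z)*P + (-14 - P) = -3*P*z + (-14 - P) = -14 - P - 3*P*z)
√(T(-188, W(-9)) + 39734) = √((-14 - 1*4 - 3*4*(-188)) + 39734) = √((-14 - 4 + 2256) + 39734) = √(2238 + 39734) = √41972 = 2*√10493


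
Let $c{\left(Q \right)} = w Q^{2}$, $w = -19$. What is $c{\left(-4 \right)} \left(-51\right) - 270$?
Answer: $15234$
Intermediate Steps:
$c{\left(Q \right)} = - 19 Q^{2}$
$c{\left(-4 \right)} \left(-51\right) - 270 = - 19 \left(-4\right)^{2} \left(-51\right) - 270 = \left(-19\right) 16 \left(-51\right) - 270 = \left(-304\right) \left(-51\right) - 270 = 15504 - 270 = 15234$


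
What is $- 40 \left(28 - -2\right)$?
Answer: $-1200$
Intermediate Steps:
$- 40 \left(28 - -2\right) = - 40 \left(28 + \left(\left(-10 + 10\right) + 2\right)\right) = - 40 \left(28 + \left(0 + 2\right)\right) = - 40 \left(28 + 2\right) = \left(-40\right) 30 = -1200$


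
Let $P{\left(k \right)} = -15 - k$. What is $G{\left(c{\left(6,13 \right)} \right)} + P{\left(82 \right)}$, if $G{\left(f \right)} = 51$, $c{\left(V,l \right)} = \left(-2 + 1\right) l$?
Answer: $-46$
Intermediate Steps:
$c{\left(V,l \right)} = - l$
$G{\left(c{\left(6,13 \right)} \right)} + P{\left(82 \right)} = 51 - 97 = -46$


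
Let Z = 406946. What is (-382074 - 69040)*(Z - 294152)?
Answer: -50882952516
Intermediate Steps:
(-382074 - 69040)*(Z - 294152) = (-382074 - 69040)*(406946 - 294152) = -451114*112794 = -50882952516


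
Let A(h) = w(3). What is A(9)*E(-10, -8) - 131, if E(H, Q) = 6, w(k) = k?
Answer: -113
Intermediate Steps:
A(h) = 3
A(9)*E(-10, -8) - 131 = 3*6 - 131 = 18 - 131 = -113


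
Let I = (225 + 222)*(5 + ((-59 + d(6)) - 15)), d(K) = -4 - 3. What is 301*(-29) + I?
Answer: -42701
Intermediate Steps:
d(K) = -7
I = -33972 (I = (225 + 222)*(5 + ((-59 - 7) - 15)) = 447*(5 + (-66 - 15)) = 447*(5 - 81) = 447*(-76) = -33972)
301*(-29) + I = 301*(-29) - 33972 = -8729 - 33972 = -42701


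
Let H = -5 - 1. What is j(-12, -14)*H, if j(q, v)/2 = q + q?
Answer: 288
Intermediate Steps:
j(q, v) = 4*q (j(q, v) = 2*(q + q) = 2*(2*q) = 4*q)
H = -6
j(-12, -14)*H = (4*(-12))*(-6) = -48*(-6) = 288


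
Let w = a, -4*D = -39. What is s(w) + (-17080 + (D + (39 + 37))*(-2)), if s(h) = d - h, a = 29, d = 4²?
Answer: -34529/2 ≈ -17265.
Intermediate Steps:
D = 39/4 (D = -¼*(-39) = 39/4 ≈ 9.7500)
d = 16
w = 29
s(h) = 16 - h
s(w) + (-17080 + (D + (39 + 37))*(-2)) = (16 - 1*29) + (-17080 + (39/4 + (39 + 37))*(-2)) = (16 - 29) + (-17080 + (39/4 + 76)*(-2)) = -13 + (-17080 + (343/4)*(-2)) = -13 + (-17080 - 343/2) = -13 - 34503/2 = -34529/2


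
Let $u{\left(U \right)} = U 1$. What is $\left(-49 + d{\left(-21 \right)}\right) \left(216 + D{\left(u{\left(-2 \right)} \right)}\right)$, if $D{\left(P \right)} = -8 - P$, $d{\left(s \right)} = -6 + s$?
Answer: $-15960$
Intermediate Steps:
$u{\left(U \right)} = U$
$\left(-49 + d{\left(-21 \right)}\right) \left(216 + D{\left(u{\left(-2 \right)} \right)}\right) = \left(-49 - 27\right) \left(216 - 6\right) = \left(-49 - 27\right) \left(216 + \left(-8 + 2\right)\right) = - 76 \left(216 - 6\right) = \left(-76\right) 210 = -15960$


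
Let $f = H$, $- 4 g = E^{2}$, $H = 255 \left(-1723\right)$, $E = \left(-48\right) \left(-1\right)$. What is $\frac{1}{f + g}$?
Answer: $- \frac{1}{439941} \approx -2.273 \cdot 10^{-6}$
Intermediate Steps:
$E = 48$
$H = -439365$
$g = -576$ ($g = - \frac{48^{2}}{4} = \left(- \frac{1}{4}\right) 2304 = -576$)
$f = -439365$
$\frac{1}{f + g} = \frac{1}{-439365 - 576} = \frac{1}{-439941} = - \frac{1}{439941}$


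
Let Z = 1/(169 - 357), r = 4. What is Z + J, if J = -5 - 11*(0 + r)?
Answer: -9213/188 ≈ -49.005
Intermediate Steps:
J = -49 (J = -5 - 11*(0 + 4) = -5 - 11*4 = -5 - 44 = -49)
Z = -1/188 (Z = 1/(-188) = -1/188 ≈ -0.0053191)
Z + J = -1/188 - 49 = -9213/188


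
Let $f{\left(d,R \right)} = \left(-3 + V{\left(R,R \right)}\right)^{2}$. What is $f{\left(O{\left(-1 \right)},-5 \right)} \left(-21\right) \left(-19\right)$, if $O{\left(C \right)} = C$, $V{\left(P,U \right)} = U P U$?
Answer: $6537216$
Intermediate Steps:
$V{\left(P,U \right)} = P U^{2}$ ($V{\left(P,U \right)} = P U U = P U^{2}$)
$f{\left(d,R \right)} = \left(-3 + R^{3}\right)^{2}$ ($f{\left(d,R \right)} = \left(-3 + R R^{2}\right)^{2} = \left(-3 + R^{3}\right)^{2}$)
$f{\left(O{\left(-1 \right)},-5 \right)} \left(-21\right) \left(-19\right) = \left(-3 + \left(-5\right)^{3}\right)^{2} \left(-21\right) \left(-19\right) = \left(-3 - 125\right)^{2} \left(-21\right) \left(-19\right) = \left(-128\right)^{2} \left(-21\right) \left(-19\right) = 16384 \left(-21\right) \left(-19\right) = \left(-344064\right) \left(-19\right) = 6537216$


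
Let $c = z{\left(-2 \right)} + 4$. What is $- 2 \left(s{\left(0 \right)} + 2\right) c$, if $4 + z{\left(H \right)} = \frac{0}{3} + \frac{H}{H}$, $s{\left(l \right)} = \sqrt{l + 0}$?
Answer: $-4$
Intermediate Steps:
$s{\left(l \right)} = \sqrt{l}$
$z{\left(H \right)} = -3$ ($z{\left(H \right)} = -4 + \left(\frac{0}{3} + \frac{H}{H}\right) = -4 + \left(0 \cdot \frac{1}{3} + 1\right) = -4 + \left(0 + 1\right) = -4 + 1 = -3$)
$c = 1$ ($c = -3 + 4 = 1$)
$- 2 \left(s{\left(0 \right)} + 2\right) c = - 2 \left(\sqrt{0} + 2\right) 1 = - 2 \left(0 + 2\right) 1 = \left(-2\right) 2 \cdot 1 = \left(-4\right) 1 = -4$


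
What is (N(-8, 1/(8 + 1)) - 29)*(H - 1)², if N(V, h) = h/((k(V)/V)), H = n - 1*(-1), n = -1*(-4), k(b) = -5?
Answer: -20752/45 ≈ -461.16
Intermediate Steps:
n = 4
H = 5 (H = 4 - 1*(-1) = 4 + 1 = 5)
N(V, h) = -V*h/5 (N(V, h) = h/((-5/V)) = h*(-V/5) = -V*h/5)
(N(-8, 1/(8 + 1)) - 29)*(H - 1)² = (-⅕*(-8)/(8 + 1) - 29)*(5 - 1)² = (-⅕*(-8)/9 - 29)*4² = (-⅕*(-8)*⅑ - 29)*16 = (8/45 - 29)*16 = -1297/45*16 = -20752/45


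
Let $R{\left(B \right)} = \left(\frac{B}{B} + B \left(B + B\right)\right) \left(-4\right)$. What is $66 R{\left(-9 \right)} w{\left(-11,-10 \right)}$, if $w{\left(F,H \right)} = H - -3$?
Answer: $301224$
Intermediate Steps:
$w{\left(F,H \right)} = 3 + H$ ($w{\left(F,H \right)} = H + 3 = 3 + H$)
$R{\left(B \right)} = -4 - 8 B^{2}$ ($R{\left(B \right)} = \left(1 + B 2 B\right) \left(-4\right) = \left(1 + 2 B^{2}\right) \left(-4\right) = -4 - 8 B^{2}$)
$66 R{\left(-9 \right)} w{\left(-11,-10 \right)} = 66 \left(-4 - 8 \left(-9\right)^{2}\right) \left(3 - 10\right) = 66 \left(-4 - 648\right) \left(-7\right) = 66 \left(-652\right) \left(-7\right) = \left(-43032\right) \left(-7\right) = 301224$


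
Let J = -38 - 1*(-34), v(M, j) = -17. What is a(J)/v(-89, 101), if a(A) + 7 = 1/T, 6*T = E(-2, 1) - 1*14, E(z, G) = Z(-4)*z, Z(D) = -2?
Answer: 38/85 ≈ 0.44706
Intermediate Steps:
J = -4 (J = -38 + 34 = -4)
E(z, G) = -2*z
T = -5/3 (T = (-2*(-2) - 1*14)/6 = (4 - 14)/6 = (⅙)*(-10) = -5/3 ≈ -1.6667)
a(A) = -38/5 (a(A) = -7 + 1/(-5/3) = -7 - ⅗ = -38/5)
a(J)/v(-89, 101) = -38/5/(-17) = -38/5*(-1/17) = 38/85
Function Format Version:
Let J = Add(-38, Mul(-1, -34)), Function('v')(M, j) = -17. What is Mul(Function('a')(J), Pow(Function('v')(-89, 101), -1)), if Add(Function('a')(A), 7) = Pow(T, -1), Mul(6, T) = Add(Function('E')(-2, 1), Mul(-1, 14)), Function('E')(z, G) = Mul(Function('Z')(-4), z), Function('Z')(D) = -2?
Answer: Rational(38, 85) ≈ 0.44706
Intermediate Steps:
J = -4 (J = Add(-38, 34) = -4)
Function('E')(z, G) = Mul(-2, z)
T = Rational(-5, 3) (T = Mul(Rational(1, 6), Add(Mul(-2, -2), Mul(-1, 14))) = Mul(Rational(1, 6), Add(4, -14)) = Mul(Rational(1, 6), -10) = Rational(-5, 3) ≈ -1.6667)
Function('a')(A) = Rational(-38, 5) (Function('a')(A) = Add(-7, Pow(Rational(-5, 3), -1)) = Add(-7, Rational(-3, 5)) = Rational(-38, 5))
Mul(Function('a')(J), Pow(Function('v')(-89, 101), -1)) = Mul(Rational(-38, 5), Pow(-17, -1)) = Mul(Rational(-38, 5), Rational(-1, 17)) = Rational(38, 85)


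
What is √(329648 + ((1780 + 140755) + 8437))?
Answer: 2*√120155 ≈ 693.27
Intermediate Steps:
√(329648 + ((1780 + 140755) + 8437)) = √(329648 + (142535 + 8437)) = √(329648 + 150972) = √480620 = 2*√120155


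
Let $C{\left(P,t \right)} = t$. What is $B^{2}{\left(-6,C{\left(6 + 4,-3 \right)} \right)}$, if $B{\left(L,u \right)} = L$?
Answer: $36$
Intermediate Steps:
$B^{2}{\left(-6,C{\left(6 + 4,-3 \right)} \right)} = \left(-6\right)^{2} = 36$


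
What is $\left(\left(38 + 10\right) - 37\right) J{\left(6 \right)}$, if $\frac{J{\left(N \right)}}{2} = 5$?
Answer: $110$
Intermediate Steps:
$J{\left(N \right)} = 10$ ($J{\left(N \right)} = 2 \cdot 5 = 10$)
$\left(\left(38 + 10\right) - 37\right) J{\left(6 \right)} = \left(\left(38 + 10\right) - 37\right) 10 = \left(48 - 37\right) 10 = 11 \cdot 10 = 110$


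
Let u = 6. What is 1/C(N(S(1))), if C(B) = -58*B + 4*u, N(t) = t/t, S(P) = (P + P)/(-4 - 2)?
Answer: -1/34 ≈ -0.029412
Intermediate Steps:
S(P) = -P/3 (S(P) = (2*P)/(-6) = (2*P)*(-⅙) = -P/3)
N(t) = 1
C(B) = 24 - 58*B (C(B) = -58*B + 4*6 = -58*B + 24 = 24 - 58*B)
1/C(N(S(1))) = 1/(24 - 58*1) = 1/(24 - 58) = 1/(-34) = -1/34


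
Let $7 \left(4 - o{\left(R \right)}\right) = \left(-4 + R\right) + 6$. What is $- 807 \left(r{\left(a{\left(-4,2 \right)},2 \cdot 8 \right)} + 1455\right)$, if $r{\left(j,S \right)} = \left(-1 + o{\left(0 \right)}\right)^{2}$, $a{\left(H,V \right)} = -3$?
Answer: $- \frac{57826392}{49} \approx -1.1801 \cdot 10^{6}$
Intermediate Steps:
$o{\left(R \right)} = \frac{26}{7} - \frac{R}{7}$ ($o{\left(R \right)} = 4 - \frac{\left(-4 + R\right) + 6}{7} = 4 - \frac{2 + R}{7} = 4 - \left(\frac{2}{7} + \frac{R}{7}\right) = \frac{26}{7} - \frac{R}{7}$)
$r{\left(j,S \right)} = \frac{361}{49}$ ($r{\left(j,S \right)} = \left(-1 + \left(\frac{26}{7} - 0\right)\right)^{2} = \left(-1 + \left(\frac{26}{7} + 0\right)\right)^{2} = \left(-1 + \frac{26}{7}\right)^{2} = \left(\frac{19}{7}\right)^{2} = \frac{361}{49}$)
$- 807 \left(r{\left(a{\left(-4,2 \right)},2 \cdot 8 \right)} + 1455\right) = - 807 \left(\frac{361}{49} + 1455\right) = \left(-807\right) \frac{71656}{49} = - \frac{57826392}{49}$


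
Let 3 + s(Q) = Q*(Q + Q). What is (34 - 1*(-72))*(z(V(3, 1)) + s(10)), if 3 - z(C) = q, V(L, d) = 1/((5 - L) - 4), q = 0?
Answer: 21200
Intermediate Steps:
s(Q) = -3 + 2*Q² (s(Q) = -3 + Q*(Q + Q) = -3 + Q*(2*Q) = -3 + 2*Q²)
V(L, d) = 1/(1 - L)
z(C) = 3 (z(C) = 3 - 1*0 = 3 + 0 = 3)
(34 - 1*(-72))*(z(V(3, 1)) + s(10)) = (34 - 1*(-72))*(3 + (-3 + 2*10²)) = (34 + 72)*(3 + (-3 + 2*100)) = 106*(3 + (-3 + 200)) = 106*(3 + 197) = 106*200 = 21200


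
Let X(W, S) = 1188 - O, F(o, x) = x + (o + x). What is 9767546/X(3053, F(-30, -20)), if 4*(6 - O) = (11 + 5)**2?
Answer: 4883773/623 ≈ 7839.1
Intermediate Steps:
O = -58 (O = 6 - (11 + 5)**2/4 = 6 - 1/4*16**2 = 6 - 1/4*256 = 6 - 64 = -58)
F(o, x) = o + 2*x
X(W, S) = 1246 (X(W, S) = 1188 - 1*(-58) = 1188 + 58 = 1246)
9767546/X(3053, F(-30, -20)) = 9767546/1246 = 9767546*(1/1246) = 4883773/623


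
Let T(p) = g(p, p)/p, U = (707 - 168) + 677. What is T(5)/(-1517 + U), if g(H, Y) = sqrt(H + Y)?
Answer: -sqrt(10)/1505 ≈ -0.0021012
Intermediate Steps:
U = 1216 (U = 539 + 677 = 1216)
T(p) = sqrt(2)/sqrt(p) (T(p) = sqrt(p + p)/p = sqrt(2*p)/p = (sqrt(2)*sqrt(p))/p = sqrt(2)/sqrt(p))
T(5)/(-1517 + U) = (sqrt(2)/sqrt(5))/(-1517 + 1216) = (sqrt(2)*(sqrt(5)/5))/(-301) = (sqrt(10)/5)*(-1/301) = -sqrt(10)/1505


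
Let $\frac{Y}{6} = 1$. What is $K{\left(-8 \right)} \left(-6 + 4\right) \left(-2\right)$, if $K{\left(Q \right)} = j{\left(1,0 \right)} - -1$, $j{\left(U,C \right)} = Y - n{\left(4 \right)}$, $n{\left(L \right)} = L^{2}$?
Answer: $-36$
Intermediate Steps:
$Y = 6$ ($Y = 6 \cdot 1 = 6$)
$j{\left(U,C \right)} = -10$ ($j{\left(U,C \right)} = 6 - 4^{2} = 6 - 16 = -10$)
$K{\left(Q \right)} = -9$ ($K{\left(Q \right)} = -10 - -1 = -10 + 1 = -9$)
$K{\left(-8 \right)} \left(-6 + 4\right) \left(-2\right) = - 9 \left(-6 + 4\right) \left(-2\right) = - 9 \left(\left(-2\right) \left(-2\right)\right) = \left(-9\right) 4 = -36$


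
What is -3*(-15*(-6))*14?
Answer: -3780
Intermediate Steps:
-3*(-15*(-6))*14 = -270*14 = -3*1260 = -3780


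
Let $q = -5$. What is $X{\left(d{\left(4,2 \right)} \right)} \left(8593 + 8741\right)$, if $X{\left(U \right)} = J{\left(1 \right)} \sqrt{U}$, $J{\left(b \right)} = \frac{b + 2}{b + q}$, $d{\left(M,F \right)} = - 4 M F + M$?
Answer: $- 26001 i \sqrt{7} \approx - 68792.0 i$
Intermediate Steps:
$d{\left(M,F \right)} = M - 4 F M$ ($d{\left(M,F \right)} = - 4 F M + M = M - 4 F M$)
$J{\left(b \right)} = \frac{2 + b}{-5 + b}$ ($J{\left(b \right)} = \frac{b + 2}{b - 5} = \frac{2 + b}{-5 + b}$)
$X{\left(U \right)} = - \frac{3 \sqrt{U}}{4}$ ($X{\left(U \right)} = \frac{2 + 1}{-5 + 1} \sqrt{U} = \frac{1}{-4} \cdot 3 \sqrt{U} = \left(- \frac{1}{4}\right) 3 \sqrt{U} = - \frac{3 \sqrt{U}}{4}$)
$X{\left(d{\left(4,2 \right)} \right)} \left(8593 + 8741\right) = - \frac{3 \sqrt{4 \left(1 - 8\right)}}{4} \left(8593 + 8741\right) = - \frac{3 \sqrt{4 \left(1 - 8\right)}}{4} \cdot 17334 = - \frac{3 \sqrt{4 \left(-7\right)}}{4} \cdot 17334 = - \frac{3 \sqrt{-28}}{4} \cdot 17334 = - \frac{3 \cdot 2 i \sqrt{7}}{4} \cdot 17334 = - \frac{3 i \sqrt{7}}{2} \cdot 17334 = - 26001 i \sqrt{7}$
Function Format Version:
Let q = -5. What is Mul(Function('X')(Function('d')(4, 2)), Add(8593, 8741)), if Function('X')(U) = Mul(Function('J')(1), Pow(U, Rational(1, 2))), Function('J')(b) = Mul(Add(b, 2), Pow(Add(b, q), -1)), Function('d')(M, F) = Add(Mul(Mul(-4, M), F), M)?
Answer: Mul(-26001, I, Pow(7, Rational(1, 2))) ≈ Mul(-68792., I)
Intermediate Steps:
Function('d')(M, F) = Add(M, Mul(-4, F, M)) (Function('d')(M, F) = Add(Mul(-4, F, M), M) = Add(M, Mul(-4, F, M)))
Function('J')(b) = Mul(Pow(Add(-5, b), -1), Add(2, b)) (Function('J')(b) = Mul(Add(b, 2), Pow(Add(b, -5), -1)) = Mul(Add(2, b), Pow(Add(-5, b), -1)) = Mul(Pow(Add(-5, b), -1), Add(2, b)))
Function('X')(U) = Mul(Rational(-3, 4), Pow(U, Rational(1, 2))) (Function('X')(U) = Mul(Mul(Pow(Add(-5, 1), -1), Add(2, 1)), Pow(U, Rational(1, 2))) = Mul(Mul(Pow(-4, -1), 3), Pow(U, Rational(1, 2))) = Mul(Mul(Rational(-1, 4), 3), Pow(U, Rational(1, 2))) = Mul(Rational(-3, 4), Pow(U, Rational(1, 2))))
Mul(Function('X')(Function('d')(4, 2)), Add(8593, 8741)) = Mul(Mul(Rational(-3, 4), Pow(Mul(4, Add(1, Mul(-4, 2))), Rational(1, 2))), Add(8593, 8741)) = Mul(Mul(Rational(-3, 4), Pow(Mul(4, Add(1, -8)), Rational(1, 2))), 17334) = Mul(Mul(Rational(-3, 4), Pow(Mul(4, -7), Rational(1, 2))), 17334) = Mul(Mul(Rational(-3, 4), Pow(-28, Rational(1, 2))), 17334) = Mul(Mul(Rational(-3, 4), Mul(2, I, Pow(7, Rational(1, 2)))), 17334) = Mul(Mul(Rational(-3, 2), I, Pow(7, Rational(1, 2))), 17334) = Mul(-26001, I, Pow(7, Rational(1, 2)))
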